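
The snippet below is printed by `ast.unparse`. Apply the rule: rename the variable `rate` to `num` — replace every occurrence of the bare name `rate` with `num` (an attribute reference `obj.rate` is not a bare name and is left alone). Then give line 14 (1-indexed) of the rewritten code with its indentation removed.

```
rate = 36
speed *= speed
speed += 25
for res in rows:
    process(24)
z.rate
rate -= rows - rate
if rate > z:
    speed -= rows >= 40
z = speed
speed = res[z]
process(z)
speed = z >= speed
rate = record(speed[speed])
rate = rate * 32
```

num = record(speed[speed])

Transformed code:
num = 36
speed *= speed
speed += 25
for res in rows:
    process(24)
z.rate
num -= rows - num
if num > z:
    speed -= rows >= 40
z = speed
speed = res[z]
process(z)
speed = z >= speed
num = record(speed[speed])
num = num * 32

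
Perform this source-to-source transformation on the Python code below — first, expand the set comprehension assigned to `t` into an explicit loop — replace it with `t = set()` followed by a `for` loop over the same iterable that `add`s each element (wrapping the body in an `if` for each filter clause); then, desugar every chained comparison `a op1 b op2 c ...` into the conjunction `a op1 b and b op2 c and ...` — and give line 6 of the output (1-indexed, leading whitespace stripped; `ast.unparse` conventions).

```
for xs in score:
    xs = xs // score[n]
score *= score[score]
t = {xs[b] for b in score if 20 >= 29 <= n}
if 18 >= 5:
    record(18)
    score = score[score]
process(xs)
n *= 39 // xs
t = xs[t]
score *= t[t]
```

Transformed code:
for xs in score:
    xs = xs // score[n]
score *= score[score]
t = set()
for b in score:
    if 20 >= 29 and 29 <= n:
        t.add(xs[b])
if 18 >= 5:
    record(18)
    score = score[score]
process(xs)
n *= 39 // xs
t = xs[t]
score *= t[t]

if 20 >= 29 and 29 <= n:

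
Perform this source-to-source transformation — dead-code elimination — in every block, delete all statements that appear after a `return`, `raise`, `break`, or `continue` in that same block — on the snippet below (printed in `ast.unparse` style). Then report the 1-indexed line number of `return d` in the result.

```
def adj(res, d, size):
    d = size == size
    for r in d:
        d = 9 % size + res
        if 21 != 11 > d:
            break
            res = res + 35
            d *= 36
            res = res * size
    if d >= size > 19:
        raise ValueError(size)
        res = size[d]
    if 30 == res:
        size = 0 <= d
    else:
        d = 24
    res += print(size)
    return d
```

14

Transformed code:
def adj(res, d, size):
    d = size == size
    for r in d:
        d = 9 % size + res
        if 21 != 11 > d:
            break
    if d >= size > 19:
        raise ValueError(size)
    if 30 == res:
        size = 0 <= d
    else:
        d = 24
    res += print(size)
    return d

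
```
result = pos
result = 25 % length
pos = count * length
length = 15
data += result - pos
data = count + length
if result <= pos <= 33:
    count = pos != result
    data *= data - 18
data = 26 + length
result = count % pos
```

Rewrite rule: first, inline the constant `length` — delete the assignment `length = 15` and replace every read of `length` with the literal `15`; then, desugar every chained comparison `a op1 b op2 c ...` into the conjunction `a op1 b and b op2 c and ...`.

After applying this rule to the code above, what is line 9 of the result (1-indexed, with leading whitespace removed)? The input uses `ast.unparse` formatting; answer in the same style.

Transformed code:
result = pos
result = 25 % 15
pos = count * 15
data += result - pos
data = count + 15
if result <= pos and pos <= 33:
    count = pos != result
    data *= data - 18
data = 26 + 15
result = count % pos

data = 26 + 15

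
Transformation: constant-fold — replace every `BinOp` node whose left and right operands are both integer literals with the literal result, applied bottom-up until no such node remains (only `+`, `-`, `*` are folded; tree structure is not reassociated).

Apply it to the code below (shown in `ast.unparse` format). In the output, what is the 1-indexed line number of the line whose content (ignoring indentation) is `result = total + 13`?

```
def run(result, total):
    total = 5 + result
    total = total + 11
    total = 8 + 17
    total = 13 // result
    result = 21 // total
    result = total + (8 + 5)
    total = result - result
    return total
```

Transformed code:
def run(result, total):
    total = 5 + result
    total = total + 11
    total = 25
    total = 13 // result
    result = 21 // total
    result = total + 13
    total = result - result
    return total

7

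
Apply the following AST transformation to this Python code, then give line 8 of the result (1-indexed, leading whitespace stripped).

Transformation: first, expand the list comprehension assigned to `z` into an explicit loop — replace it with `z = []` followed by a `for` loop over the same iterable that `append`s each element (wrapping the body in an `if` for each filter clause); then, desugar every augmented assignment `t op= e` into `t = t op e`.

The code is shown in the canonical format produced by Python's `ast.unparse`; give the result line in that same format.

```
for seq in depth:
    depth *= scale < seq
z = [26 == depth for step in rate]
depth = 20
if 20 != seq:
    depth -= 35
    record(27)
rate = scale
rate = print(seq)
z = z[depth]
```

Transformed code:
for seq in depth:
    depth = depth * (scale < seq)
z = []
for step in rate:
    z.append(26 == depth)
depth = 20
if 20 != seq:
    depth = depth - 35
    record(27)
rate = scale
rate = print(seq)
z = z[depth]

depth = depth - 35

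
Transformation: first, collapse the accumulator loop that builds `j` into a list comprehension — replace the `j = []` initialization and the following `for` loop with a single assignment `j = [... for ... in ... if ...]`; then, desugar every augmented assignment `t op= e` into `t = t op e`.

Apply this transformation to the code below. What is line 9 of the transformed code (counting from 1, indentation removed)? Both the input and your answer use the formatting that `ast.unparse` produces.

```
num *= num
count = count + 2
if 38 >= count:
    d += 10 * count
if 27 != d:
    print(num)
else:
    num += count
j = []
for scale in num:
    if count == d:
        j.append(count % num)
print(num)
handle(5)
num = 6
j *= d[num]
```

j = [count % num for scale in num if count == d]

Transformed code:
num = num * num
count = count + 2
if 38 >= count:
    d = d + 10 * count
if 27 != d:
    print(num)
else:
    num = num + count
j = [count % num for scale in num if count == d]
print(num)
handle(5)
num = 6
j = j * d[num]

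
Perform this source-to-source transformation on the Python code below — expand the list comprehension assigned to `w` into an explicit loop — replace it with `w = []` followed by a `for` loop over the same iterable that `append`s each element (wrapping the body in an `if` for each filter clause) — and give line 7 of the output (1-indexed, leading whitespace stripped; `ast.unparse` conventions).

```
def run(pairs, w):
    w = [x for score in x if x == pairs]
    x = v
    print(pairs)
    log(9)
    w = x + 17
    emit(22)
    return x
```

Transformed code:
def run(pairs, w):
    w = []
    for score in x:
        if x == pairs:
            w.append(x)
    x = v
    print(pairs)
    log(9)
    w = x + 17
    emit(22)
    return x

print(pairs)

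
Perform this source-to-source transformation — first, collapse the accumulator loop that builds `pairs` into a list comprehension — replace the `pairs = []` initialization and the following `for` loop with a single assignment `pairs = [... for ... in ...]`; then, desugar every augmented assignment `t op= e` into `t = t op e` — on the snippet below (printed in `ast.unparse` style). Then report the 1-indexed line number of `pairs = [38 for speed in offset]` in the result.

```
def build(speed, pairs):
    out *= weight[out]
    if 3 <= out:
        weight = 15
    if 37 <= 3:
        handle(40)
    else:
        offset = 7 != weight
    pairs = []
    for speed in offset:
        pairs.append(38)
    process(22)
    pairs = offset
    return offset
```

Transformed code:
def build(speed, pairs):
    out = out * weight[out]
    if 3 <= out:
        weight = 15
    if 37 <= 3:
        handle(40)
    else:
        offset = 7 != weight
    pairs = [38 for speed in offset]
    process(22)
    pairs = offset
    return offset

9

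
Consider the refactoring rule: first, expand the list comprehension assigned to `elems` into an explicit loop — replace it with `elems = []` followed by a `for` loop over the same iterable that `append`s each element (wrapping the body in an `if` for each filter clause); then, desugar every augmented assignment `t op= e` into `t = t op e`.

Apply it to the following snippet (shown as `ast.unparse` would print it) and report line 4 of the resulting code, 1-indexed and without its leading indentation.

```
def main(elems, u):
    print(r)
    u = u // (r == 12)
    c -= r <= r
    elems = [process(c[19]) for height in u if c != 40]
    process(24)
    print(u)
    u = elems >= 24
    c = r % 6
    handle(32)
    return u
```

c = c - (r <= r)

Transformed code:
def main(elems, u):
    print(r)
    u = u // (r == 12)
    c = c - (r <= r)
    elems = []
    for height in u:
        if c != 40:
            elems.append(process(c[19]))
    process(24)
    print(u)
    u = elems >= 24
    c = r % 6
    handle(32)
    return u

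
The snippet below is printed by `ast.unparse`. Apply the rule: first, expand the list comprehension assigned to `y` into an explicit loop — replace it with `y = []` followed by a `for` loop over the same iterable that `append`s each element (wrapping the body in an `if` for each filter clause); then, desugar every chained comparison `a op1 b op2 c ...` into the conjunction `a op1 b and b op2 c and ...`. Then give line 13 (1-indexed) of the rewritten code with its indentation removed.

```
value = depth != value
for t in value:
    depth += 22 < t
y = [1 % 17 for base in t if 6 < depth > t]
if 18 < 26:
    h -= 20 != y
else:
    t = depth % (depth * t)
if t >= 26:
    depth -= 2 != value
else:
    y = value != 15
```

depth -= 2 != value

Transformed code:
value = depth != value
for t in value:
    depth += 22 < t
y = []
for base in t:
    if 6 < depth and depth > t:
        y.append(1 % 17)
if 18 < 26:
    h -= 20 != y
else:
    t = depth % (depth * t)
if t >= 26:
    depth -= 2 != value
else:
    y = value != 15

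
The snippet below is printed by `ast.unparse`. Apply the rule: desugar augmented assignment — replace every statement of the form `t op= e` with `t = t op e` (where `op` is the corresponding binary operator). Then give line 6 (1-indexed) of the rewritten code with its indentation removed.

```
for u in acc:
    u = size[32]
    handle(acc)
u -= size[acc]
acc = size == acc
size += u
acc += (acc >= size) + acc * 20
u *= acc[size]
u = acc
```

Transformed code:
for u in acc:
    u = size[32]
    handle(acc)
u = u - size[acc]
acc = size == acc
size = size + u
acc = acc + ((acc >= size) + acc * 20)
u = u * acc[size]
u = acc

size = size + u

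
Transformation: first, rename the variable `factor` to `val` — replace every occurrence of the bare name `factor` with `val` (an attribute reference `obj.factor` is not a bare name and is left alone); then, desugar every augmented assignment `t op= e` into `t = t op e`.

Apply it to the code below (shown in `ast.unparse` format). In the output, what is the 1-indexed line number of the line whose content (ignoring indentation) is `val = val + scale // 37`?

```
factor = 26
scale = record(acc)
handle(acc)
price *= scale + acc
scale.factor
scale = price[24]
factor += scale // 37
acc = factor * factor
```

7

Transformed code:
val = 26
scale = record(acc)
handle(acc)
price = price * (scale + acc)
scale.factor
scale = price[24]
val = val + scale // 37
acc = val * val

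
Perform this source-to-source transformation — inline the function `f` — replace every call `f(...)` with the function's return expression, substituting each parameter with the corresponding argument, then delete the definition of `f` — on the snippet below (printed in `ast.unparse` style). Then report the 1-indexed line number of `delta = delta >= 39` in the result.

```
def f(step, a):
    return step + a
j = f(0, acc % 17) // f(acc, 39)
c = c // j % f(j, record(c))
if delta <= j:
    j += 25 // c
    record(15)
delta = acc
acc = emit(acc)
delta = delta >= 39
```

Transformed code:
j = (0 + acc % 17) // (acc + 39)
c = c // j % (j + record(c))
if delta <= j:
    j += 25 // c
    record(15)
delta = acc
acc = emit(acc)
delta = delta >= 39

8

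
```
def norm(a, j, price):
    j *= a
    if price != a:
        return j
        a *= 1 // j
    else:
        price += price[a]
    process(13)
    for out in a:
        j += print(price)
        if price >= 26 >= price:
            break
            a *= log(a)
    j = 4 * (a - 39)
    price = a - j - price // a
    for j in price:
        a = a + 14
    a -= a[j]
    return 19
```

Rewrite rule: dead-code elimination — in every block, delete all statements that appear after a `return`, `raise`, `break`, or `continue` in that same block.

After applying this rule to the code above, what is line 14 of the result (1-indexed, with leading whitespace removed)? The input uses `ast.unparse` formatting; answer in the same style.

Transformed code:
def norm(a, j, price):
    j *= a
    if price != a:
        return j
    else:
        price += price[a]
    process(13)
    for out in a:
        j += print(price)
        if price >= 26 >= price:
            break
    j = 4 * (a - 39)
    price = a - j - price // a
    for j in price:
        a = a + 14
    a -= a[j]
    return 19

for j in price:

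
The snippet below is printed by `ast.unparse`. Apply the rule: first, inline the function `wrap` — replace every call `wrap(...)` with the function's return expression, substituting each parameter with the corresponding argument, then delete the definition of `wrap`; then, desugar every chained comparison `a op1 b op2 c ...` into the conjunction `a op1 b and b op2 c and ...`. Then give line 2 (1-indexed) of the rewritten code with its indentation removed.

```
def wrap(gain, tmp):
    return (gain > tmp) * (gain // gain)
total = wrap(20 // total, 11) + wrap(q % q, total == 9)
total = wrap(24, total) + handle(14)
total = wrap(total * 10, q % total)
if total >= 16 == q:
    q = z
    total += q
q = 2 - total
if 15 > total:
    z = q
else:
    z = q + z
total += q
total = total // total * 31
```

total = (24 > total) * (24 // 24) + handle(14)

Transformed code:
total = (20 // total > 11) * (20 // total // (20 // total)) + (q % q > (total == 9)) * (q % q // (q % q))
total = (24 > total) * (24 // 24) + handle(14)
total = (total * 10 > q % total) * (total * 10 // (total * 10))
if total >= 16 and 16 == q:
    q = z
    total += q
q = 2 - total
if 15 > total:
    z = q
else:
    z = q + z
total += q
total = total // total * 31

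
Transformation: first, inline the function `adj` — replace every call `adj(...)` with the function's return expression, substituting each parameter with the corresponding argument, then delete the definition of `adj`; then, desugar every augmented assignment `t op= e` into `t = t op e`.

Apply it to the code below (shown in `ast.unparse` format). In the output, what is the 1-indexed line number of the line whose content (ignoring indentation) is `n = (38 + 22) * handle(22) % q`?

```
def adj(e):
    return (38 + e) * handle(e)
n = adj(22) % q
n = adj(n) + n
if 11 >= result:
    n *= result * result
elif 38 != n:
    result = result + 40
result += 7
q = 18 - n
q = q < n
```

1

Transformed code:
n = (38 + 22) * handle(22) % q
n = (38 + n) * handle(n) + n
if 11 >= result:
    n = n * (result * result)
elif 38 != n:
    result = result + 40
result = result + 7
q = 18 - n
q = q < n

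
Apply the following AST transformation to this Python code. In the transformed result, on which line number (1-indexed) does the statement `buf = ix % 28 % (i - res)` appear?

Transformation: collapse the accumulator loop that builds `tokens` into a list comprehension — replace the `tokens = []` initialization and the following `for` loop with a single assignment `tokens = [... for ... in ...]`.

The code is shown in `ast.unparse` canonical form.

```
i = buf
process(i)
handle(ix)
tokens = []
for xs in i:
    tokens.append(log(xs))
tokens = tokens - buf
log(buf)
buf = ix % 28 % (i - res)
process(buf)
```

7

Transformed code:
i = buf
process(i)
handle(ix)
tokens = [log(xs) for xs in i]
tokens = tokens - buf
log(buf)
buf = ix % 28 % (i - res)
process(buf)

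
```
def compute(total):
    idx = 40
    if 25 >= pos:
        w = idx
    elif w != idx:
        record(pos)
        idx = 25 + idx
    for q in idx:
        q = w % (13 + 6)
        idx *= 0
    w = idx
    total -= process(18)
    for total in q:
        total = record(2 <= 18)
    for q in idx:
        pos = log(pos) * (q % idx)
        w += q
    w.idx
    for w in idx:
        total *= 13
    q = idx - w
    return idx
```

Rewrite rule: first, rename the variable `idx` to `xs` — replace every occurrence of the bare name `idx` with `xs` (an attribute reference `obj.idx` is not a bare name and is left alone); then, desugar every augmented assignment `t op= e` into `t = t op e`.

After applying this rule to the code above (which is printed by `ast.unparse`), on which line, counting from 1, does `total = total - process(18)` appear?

Transformed code:
def compute(total):
    xs = 40
    if 25 >= pos:
        w = xs
    elif w != xs:
        record(pos)
        xs = 25 + xs
    for q in xs:
        q = w % (13 + 6)
        xs = xs * 0
    w = xs
    total = total - process(18)
    for total in q:
        total = record(2 <= 18)
    for q in xs:
        pos = log(pos) * (q % xs)
        w = w + q
    w.idx
    for w in xs:
        total = total * 13
    q = xs - w
    return xs

12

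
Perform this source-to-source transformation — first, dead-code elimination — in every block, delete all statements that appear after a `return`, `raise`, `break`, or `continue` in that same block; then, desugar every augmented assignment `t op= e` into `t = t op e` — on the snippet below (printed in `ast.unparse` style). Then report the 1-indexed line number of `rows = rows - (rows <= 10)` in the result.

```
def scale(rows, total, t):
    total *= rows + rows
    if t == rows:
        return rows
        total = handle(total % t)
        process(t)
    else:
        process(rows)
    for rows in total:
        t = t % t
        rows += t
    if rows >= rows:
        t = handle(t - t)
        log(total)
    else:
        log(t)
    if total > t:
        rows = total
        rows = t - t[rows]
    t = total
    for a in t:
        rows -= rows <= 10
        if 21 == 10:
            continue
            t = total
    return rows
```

Transformed code:
def scale(rows, total, t):
    total = total * (rows + rows)
    if t == rows:
        return rows
    else:
        process(rows)
    for rows in total:
        t = t % t
        rows = rows + t
    if rows >= rows:
        t = handle(t - t)
        log(total)
    else:
        log(t)
    if total > t:
        rows = total
        rows = t - t[rows]
    t = total
    for a in t:
        rows = rows - (rows <= 10)
        if 21 == 10:
            continue
    return rows

20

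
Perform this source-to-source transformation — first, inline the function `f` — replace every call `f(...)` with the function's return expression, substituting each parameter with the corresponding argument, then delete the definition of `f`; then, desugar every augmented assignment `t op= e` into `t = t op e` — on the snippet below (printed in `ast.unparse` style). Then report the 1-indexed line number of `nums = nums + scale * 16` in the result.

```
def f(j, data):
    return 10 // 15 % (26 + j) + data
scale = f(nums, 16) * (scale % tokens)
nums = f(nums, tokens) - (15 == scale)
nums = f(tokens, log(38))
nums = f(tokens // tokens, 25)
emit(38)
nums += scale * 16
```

Transformed code:
scale = (10 // 15 % (26 + nums) + 16) * (scale % tokens)
nums = 10 // 15 % (26 + nums) + tokens - (15 == scale)
nums = 10 // 15 % (26 + tokens) + log(38)
nums = 10 // 15 % (26 + tokens // tokens) + 25
emit(38)
nums = nums + scale * 16

6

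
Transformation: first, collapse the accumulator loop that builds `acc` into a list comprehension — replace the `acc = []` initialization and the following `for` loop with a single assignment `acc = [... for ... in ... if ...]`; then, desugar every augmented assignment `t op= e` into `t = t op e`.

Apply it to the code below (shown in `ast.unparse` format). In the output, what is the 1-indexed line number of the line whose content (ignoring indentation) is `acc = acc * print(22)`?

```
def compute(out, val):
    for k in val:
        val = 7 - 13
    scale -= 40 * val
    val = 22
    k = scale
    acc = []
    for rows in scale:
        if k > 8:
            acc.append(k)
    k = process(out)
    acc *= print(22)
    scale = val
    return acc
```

9

Transformed code:
def compute(out, val):
    for k in val:
        val = 7 - 13
    scale = scale - 40 * val
    val = 22
    k = scale
    acc = [k for rows in scale if k > 8]
    k = process(out)
    acc = acc * print(22)
    scale = val
    return acc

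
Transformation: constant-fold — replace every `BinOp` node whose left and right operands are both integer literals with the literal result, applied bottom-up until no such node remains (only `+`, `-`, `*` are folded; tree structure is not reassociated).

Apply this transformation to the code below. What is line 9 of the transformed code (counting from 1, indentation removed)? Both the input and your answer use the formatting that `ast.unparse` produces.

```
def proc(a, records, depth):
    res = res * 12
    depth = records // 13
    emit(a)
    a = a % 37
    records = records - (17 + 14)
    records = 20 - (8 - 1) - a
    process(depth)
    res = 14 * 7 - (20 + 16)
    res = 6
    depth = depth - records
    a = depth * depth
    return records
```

res = 62

Transformed code:
def proc(a, records, depth):
    res = res * 12
    depth = records // 13
    emit(a)
    a = a % 37
    records = records - 31
    records = 13 - a
    process(depth)
    res = 62
    res = 6
    depth = depth - records
    a = depth * depth
    return records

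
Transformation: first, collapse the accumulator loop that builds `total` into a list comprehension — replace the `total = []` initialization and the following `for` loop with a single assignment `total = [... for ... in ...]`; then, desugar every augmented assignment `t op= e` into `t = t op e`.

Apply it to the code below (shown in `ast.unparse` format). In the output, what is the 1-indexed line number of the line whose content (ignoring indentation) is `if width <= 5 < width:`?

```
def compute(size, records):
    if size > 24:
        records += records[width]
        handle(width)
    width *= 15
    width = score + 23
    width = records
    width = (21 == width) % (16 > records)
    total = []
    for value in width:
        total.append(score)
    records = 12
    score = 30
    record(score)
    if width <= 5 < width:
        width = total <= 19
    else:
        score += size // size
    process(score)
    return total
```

13

Transformed code:
def compute(size, records):
    if size > 24:
        records = records + records[width]
        handle(width)
    width = width * 15
    width = score + 23
    width = records
    width = (21 == width) % (16 > records)
    total = [score for value in width]
    records = 12
    score = 30
    record(score)
    if width <= 5 < width:
        width = total <= 19
    else:
        score = score + size // size
    process(score)
    return total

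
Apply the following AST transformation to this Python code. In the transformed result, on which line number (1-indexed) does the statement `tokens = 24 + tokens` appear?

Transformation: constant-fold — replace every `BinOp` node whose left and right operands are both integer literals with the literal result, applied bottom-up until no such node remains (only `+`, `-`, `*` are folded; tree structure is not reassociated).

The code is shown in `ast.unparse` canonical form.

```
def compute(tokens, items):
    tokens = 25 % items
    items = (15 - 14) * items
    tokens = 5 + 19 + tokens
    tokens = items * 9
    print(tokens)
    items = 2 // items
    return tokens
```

Transformed code:
def compute(tokens, items):
    tokens = 25 % items
    items = 1 * items
    tokens = 24 + tokens
    tokens = items * 9
    print(tokens)
    items = 2 // items
    return tokens

4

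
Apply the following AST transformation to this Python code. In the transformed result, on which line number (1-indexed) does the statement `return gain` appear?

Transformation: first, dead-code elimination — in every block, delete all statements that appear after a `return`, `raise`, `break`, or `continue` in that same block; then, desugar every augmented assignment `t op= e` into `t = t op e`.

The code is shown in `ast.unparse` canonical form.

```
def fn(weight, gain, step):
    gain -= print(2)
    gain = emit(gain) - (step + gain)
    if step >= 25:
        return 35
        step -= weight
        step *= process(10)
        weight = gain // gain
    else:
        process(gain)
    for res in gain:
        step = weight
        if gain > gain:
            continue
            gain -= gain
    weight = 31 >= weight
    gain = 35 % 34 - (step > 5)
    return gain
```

14

Transformed code:
def fn(weight, gain, step):
    gain = gain - print(2)
    gain = emit(gain) - (step + gain)
    if step >= 25:
        return 35
    else:
        process(gain)
    for res in gain:
        step = weight
        if gain > gain:
            continue
    weight = 31 >= weight
    gain = 35 % 34 - (step > 5)
    return gain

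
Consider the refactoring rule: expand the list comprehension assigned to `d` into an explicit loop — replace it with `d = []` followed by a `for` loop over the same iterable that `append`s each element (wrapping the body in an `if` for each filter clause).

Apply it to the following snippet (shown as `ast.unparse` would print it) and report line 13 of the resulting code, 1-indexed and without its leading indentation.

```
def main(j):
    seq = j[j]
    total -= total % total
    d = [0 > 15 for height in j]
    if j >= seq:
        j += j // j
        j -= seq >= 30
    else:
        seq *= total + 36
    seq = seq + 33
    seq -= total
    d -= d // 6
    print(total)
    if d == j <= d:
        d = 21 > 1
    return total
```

Transformed code:
def main(j):
    seq = j[j]
    total -= total % total
    d = []
    for height in j:
        d.append(0 > 15)
    if j >= seq:
        j += j // j
        j -= seq >= 30
    else:
        seq *= total + 36
    seq = seq + 33
    seq -= total
    d -= d // 6
    print(total)
    if d == j <= d:
        d = 21 > 1
    return total

seq -= total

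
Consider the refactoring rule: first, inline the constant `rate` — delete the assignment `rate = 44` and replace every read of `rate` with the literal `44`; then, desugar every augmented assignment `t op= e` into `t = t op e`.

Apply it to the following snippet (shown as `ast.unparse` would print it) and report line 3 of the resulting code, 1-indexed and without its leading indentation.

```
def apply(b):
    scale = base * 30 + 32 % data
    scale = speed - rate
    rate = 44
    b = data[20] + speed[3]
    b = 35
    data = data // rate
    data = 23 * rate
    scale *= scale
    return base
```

scale = speed - 44

Transformed code:
def apply(b):
    scale = base * 30 + 32 % data
    scale = speed - 44
    b = data[20] + speed[3]
    b = 35
    data = data // 44
    data = 23 * 44
    scale = scale * scale
    return base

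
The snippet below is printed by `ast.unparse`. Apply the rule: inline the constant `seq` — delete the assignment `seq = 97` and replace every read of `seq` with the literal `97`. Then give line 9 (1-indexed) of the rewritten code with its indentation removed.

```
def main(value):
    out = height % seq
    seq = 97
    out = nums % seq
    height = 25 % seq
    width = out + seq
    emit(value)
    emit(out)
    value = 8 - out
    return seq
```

return 97

Transformed code:
def main(value):
    out = height % 97
    out = nums % 97
    height = 25 % 97
    width = out + 97
    emit(value)
    emit(out)
    value = 8 - out
    return 97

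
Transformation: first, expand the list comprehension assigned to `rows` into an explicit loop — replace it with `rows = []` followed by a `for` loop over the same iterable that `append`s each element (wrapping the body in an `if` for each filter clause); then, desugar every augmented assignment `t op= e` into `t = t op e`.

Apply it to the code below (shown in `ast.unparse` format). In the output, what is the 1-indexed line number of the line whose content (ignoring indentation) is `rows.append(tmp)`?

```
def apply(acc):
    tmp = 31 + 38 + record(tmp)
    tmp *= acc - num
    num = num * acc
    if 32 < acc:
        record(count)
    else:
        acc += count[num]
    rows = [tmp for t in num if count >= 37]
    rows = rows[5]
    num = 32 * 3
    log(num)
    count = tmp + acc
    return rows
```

Transformed code:
def apply(acc):
    tmp = 31 + 38 + record(tmp)
    tmp = tmp * (acc - num)
    num = num * acc
    if 32 < acc:
        record(count)
    else:
        acc = acc + count[num]
    rows = []
    for t in num:
        if count >= 37:
            rows.append(tmp)
    rows = rows[5]
    num = 32 * 3
    log(num)
    count = tmp + acc
    return rows

12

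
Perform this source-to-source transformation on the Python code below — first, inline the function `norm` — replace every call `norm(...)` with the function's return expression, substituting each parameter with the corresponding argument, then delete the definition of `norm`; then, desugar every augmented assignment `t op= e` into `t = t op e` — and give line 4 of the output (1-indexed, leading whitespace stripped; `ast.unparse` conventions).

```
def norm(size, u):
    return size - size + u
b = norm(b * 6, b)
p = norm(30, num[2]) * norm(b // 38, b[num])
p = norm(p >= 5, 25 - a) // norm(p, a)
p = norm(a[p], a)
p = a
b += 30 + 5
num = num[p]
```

Transformed code:
b = b * 6 - b * 6 + b
p = (30 - 30 + num[2]) * (b // 38 - b // 38 + b[num])
p = ((p >= 5) - (p >= 5) + (25 - a)) // (p - p + a)
p = a[p] - a[p] + a
p = a
b = b + (30 + 5)
num = num[p]

p = a[p] - a[p] + a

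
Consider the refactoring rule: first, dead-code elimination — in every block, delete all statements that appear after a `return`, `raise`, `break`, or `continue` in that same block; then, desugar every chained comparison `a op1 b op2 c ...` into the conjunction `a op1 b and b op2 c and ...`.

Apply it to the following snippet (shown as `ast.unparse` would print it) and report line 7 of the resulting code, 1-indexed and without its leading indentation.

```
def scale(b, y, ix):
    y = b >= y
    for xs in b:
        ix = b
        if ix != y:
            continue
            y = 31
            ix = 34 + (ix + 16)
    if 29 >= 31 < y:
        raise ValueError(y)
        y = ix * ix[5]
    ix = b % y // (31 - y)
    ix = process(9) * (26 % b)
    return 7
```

Transformed code:
def scale(b, y, ix):
    y = b >= y
    for xs in b:
        ix = b
        if ix != y:
            continue
    if 29 >= 31 and 31 < y:
        raise ValueError(y)
    ix = b % y // (31 - y)
    ix = process(9) * (26 % b)
    return 7

if 29 >= 31 and 31 < y:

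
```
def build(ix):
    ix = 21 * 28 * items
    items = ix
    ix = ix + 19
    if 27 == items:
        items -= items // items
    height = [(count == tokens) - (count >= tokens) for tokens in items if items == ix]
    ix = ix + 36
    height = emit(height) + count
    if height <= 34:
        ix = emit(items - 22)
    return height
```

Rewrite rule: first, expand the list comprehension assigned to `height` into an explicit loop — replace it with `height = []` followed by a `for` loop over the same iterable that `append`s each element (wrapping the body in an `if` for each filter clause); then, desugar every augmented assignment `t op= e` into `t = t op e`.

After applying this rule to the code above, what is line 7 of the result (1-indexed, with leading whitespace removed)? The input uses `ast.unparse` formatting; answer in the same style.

Transformed code:
def build(ix):
    ix = 21 * 28 * items
    items = ix
    ix = ix + 19
    if 27 == items:
        items = items - items // items
    height = []
    for tokens in items:
        if items == ix:
            height.append((count == tokens) - (count >= tokens))
    ix = ix + 36
    height = emit(height) + count
    if height <= 34:
        ix = emit(items - 22)
    return height

height = []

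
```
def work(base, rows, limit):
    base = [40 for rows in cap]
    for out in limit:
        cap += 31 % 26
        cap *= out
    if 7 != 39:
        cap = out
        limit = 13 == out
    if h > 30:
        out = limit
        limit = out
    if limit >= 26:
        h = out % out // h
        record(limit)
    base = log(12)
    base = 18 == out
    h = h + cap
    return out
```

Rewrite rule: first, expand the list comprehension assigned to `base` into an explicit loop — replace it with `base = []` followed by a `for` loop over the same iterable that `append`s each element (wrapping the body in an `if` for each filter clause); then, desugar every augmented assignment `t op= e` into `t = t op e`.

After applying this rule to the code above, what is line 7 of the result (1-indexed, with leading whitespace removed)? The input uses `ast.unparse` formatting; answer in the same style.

Transformed code:
def work(base, rows, limit):
    base = []
    for rows in cap:
        base.append(40)
    for out in limit:
        cap = cap + 31 % 26
        cap = cap * out
    if 7 != 39:
        cap = out
        limit = 13 == out
    if h > 30:
        out = limit
        limit = out
    if limit >= 26:
        h = out % out // h
        record(limit)
    base = log(12)
    base = 18 == out
    h = h + cap
    return out

cap = cap * out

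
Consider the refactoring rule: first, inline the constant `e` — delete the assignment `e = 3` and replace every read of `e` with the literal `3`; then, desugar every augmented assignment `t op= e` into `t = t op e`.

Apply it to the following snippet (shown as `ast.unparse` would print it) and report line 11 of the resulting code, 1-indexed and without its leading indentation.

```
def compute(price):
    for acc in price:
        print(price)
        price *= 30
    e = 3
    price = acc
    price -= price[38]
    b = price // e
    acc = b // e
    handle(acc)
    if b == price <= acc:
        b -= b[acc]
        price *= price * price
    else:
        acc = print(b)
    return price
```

Transformed code:
def compute(price):
    for acc in price:
        print(price)
        price = price * 30
    price = acc
    price = price - price[38]
    b = price // 3
    acc = b // 3
    handle(acc)
    if b == price <= acc:
        b = b - b[acc]
        price = price * (price * price)
    else:
        acc = print(b)
    return price

b = b - b[acc]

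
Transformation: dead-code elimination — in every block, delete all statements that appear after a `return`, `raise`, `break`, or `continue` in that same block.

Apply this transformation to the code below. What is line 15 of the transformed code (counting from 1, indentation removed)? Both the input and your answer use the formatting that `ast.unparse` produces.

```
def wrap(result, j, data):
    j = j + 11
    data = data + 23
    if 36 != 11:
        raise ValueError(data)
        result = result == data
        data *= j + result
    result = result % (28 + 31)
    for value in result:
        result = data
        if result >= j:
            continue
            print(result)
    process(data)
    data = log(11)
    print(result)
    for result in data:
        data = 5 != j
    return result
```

data = 5 != j

Transformed code:
def wrap(result, j, data):
    j = j + 11
    data = data + 23
    if 36 != 11:
        raise ValueError(data)
    result = result % (28 + 31)
    for value in result:
        result = data
        if result >= j:
            continue
    process(data)
    data = log(11)
    print(result)
    for result in data:
        data = 5 != j
    return result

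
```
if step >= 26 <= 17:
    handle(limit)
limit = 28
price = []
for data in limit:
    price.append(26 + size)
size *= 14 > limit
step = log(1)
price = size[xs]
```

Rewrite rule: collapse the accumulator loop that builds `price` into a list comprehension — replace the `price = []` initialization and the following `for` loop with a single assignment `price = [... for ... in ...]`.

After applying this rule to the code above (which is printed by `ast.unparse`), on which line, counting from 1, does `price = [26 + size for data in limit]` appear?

Transformed code:
if step >= 26 <= 17:
    handle(limit)
limit = 28
price = [26 + size for data in limit]
size *= 14 > limit
step = log(1)
price = size[xs]

4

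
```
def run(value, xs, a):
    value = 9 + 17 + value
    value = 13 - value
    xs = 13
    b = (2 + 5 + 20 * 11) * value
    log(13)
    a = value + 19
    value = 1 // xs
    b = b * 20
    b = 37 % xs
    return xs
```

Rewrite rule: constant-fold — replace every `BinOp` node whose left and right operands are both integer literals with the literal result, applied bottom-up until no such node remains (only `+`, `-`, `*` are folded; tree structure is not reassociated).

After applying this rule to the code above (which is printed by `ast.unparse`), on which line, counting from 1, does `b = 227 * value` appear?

Transformed code:
def run(value, xs, a):
    value = 26 + value
    value = 13 - value
    xs = 13
    b = 227 * value
    log(13)
    a = value + 19
    value = 1 // xs
    b = b * 20
    b = 37 % xs
    return xs

5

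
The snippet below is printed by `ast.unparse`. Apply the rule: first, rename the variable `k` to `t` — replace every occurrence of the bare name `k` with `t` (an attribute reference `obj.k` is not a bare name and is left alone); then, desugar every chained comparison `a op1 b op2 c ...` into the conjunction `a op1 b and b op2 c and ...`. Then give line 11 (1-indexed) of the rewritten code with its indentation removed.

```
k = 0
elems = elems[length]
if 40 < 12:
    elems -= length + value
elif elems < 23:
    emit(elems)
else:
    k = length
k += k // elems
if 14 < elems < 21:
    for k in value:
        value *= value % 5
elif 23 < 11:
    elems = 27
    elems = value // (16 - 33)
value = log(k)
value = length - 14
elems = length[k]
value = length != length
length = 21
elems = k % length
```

for t in value:

Transformed code:
t = 0
elems = elems[length]
if 40 < 12:
    elems -= length + value
elif elems < 23:
    emit(elems)
else:
    t = length
t += t // elems
if 14 < elems and elems < 21:
    for t in value:
        value *= value % 5
elif 23 < 11:
    elems = 27
    elems = value // (16 - 33)
value = log(t)
value = length - 14
elems = length[t]
value = length != length
length = 21
elems = t % length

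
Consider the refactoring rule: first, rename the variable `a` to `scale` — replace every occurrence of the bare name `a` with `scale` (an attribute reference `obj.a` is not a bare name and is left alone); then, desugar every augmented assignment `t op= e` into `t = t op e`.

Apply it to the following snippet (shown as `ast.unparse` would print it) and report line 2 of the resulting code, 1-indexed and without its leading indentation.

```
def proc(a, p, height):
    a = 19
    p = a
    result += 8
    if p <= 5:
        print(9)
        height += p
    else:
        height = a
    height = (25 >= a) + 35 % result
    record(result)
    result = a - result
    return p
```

scale = 19

Transformed code:
def proc(scale, p, height):
    scale = 19
    p = scale
    result = result + 8
    if p <= 5:
        print(9)
        height = height + p
    else:
        height = scale
    height = (25 >= scale) + 35 % result
    record(result)
    result = scale - result
    return p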